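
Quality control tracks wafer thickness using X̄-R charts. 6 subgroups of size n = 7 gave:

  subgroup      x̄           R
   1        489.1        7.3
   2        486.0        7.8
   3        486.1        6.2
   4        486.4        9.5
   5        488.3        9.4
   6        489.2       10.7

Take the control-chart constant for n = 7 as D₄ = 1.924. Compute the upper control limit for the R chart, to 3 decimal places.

R̄ = (7.3 + 7.8 + 6.2 + 9.5 + 9.4 + 10.7) / 6 = 50.9000 / 6 = 8.4833
UCL_R = D₄·R̄ = 1.924 × 8.4833 = 16.3219

16.322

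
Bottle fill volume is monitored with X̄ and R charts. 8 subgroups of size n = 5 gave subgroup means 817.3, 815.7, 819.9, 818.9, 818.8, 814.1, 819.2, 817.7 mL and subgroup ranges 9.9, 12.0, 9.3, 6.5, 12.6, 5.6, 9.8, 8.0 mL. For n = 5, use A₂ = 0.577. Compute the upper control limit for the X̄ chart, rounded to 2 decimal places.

X̄̄ = (817.3 + 815.7 + 819.9 + 818.9 + 818.8 + 814.1 + 819.2 + 817.7) / 8 = 6541.6000 / 8 = 817.7000
R̄ = (9.9 + 12.0 + 9.3 + 6.5 + 12.6 + 5.6 + 9.8 + 8.0) / 8 = 73.7000 / 8 = 9.2125
UCL = X̄̄ + A₂·R̄ = 817.7000 + 0.577 × 9.2125 = 823.0156

823.02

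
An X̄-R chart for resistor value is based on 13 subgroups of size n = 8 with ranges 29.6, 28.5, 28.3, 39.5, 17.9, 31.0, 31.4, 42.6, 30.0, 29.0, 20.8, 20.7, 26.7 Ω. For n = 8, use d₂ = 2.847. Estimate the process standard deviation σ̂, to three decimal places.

10.159

R̄ = (29.6 + 28.5 + 28.3 + 39.5 + 17.9 + 31.0 + 31.4 + 42.6 + 30.0 + 29.0 + 20.8 + 20.7 + 26.7) / 13 = 28.9231
σ̂ = R̄ / d₂ = 28.9231 / 2.847 = 10.1591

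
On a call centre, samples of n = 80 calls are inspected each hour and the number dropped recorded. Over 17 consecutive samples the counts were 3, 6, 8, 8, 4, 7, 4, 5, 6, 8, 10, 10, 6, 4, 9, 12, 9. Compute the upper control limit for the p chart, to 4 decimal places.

p̄ = Σdᵢ / (k·n) = 119 / (17 × 80) = 0.08750
UCL = p̄ + 3·√(p̄(1−p̄)/n) = 0.08750 + 3 × √(0.08750×0.91250/80) = 0.08750 + 3 × 0.03159 = 0.18228

0.1823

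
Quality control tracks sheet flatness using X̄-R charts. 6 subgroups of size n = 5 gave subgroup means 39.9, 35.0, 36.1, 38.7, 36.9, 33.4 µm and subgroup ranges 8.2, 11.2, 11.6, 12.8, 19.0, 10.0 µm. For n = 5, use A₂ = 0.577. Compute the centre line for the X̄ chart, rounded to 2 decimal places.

X̄̄ = (39.9 + 35.0 + 36.1 + 38.7 + 36.9 + 33.4) / 6 = 220.0000 / 6 = 36.6667
CL = X̄̄ = 36.6667

36.67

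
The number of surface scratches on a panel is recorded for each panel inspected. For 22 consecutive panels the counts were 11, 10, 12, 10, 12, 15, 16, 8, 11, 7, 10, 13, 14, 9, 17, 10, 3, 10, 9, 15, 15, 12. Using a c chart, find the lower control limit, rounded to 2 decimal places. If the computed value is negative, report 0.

1.23

c̄ = (11 + 10 + 12 + 10 + 12 + 15 + 16 + 8 + 11 + 7 + 10 + 13 + 14 + 9 + 17 + 10 + 3 + 10 + 9 + 15 + 15 + 12) / 22 = 249 / 22 = 11.3182
LCL = c̄ − 3√c̄ = 11.3182 − 3 × 3.3643 = 1.2254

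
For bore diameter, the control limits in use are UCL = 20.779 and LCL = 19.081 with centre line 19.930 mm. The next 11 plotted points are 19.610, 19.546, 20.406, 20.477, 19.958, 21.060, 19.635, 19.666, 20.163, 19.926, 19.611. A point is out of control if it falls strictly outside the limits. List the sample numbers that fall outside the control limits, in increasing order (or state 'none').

Compare each point to [19.081, 20.779]: sample 6 = 21.060 > UCL.

6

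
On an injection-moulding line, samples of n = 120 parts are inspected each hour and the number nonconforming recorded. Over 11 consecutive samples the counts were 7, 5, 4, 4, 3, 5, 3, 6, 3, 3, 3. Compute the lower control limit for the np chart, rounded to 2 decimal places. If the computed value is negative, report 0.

0.00

p̄ = Σdᵢ / (k·n) = 46 / (11 × 120) = 0.03485
LCL = np̄ − 3·√(np̄(1−p̄)) = 4.1818 − 3 × 2.0090 = -1.8452 → 0 (negative, so LCL = 0)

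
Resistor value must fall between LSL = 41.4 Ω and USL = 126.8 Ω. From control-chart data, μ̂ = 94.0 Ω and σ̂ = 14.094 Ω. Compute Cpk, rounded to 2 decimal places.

0.78

Cpu = (USL − μ̂) / (3σ̂) = (126.8 − 94.0) / (3 × 14.094) = 0.7757; Cpl = (μ̂ − LSL) / (3σ̂) = (94.0 − 41.4) / (3 × 14.094) = 1.2440; Cpk = min(Cpu, Cpl) = 0.7757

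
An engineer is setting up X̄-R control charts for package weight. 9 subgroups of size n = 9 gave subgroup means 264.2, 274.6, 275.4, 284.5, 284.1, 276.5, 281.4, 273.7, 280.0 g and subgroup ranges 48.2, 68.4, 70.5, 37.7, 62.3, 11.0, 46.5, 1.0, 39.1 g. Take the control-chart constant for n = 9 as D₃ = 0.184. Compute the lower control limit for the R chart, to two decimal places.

7.86

R̄ = (48.2 + 68.4 + 70.5 + 37.7 + 62.3 + 11.0 + 46.5 + 1.0 + 39.1) / 9 = 384.7000 / 9 = 42.7444
LCL_R = D₃·R̄ = 0.184 × 42.7444 = 7.8650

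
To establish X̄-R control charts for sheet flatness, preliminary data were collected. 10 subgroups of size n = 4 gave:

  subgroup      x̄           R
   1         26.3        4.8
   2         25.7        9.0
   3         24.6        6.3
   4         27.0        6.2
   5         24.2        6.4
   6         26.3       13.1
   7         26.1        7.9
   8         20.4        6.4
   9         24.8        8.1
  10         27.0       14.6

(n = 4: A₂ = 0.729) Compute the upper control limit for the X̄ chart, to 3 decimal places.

31.276

X̄̄ = (26.3 + 25.7 + 24.6 + 27.0 + 24.2 + 26.3 + 26.1 + 20.4 + 24.8 + 27.0) / 10 = 252.4000 / 10 = 25.2400
R̄ = (4.8 + 9.0 + 6.3 + 6.2 + 6.4 + 13.1 + 7.9 + 6.4 + 8.1 + 14.6) / 10 = 82.8000 / 10 = 8.2800
UCL = X̄̄ + A₂·R̄ = 25.2400 + 0.729 × 8.2800 = 31.2761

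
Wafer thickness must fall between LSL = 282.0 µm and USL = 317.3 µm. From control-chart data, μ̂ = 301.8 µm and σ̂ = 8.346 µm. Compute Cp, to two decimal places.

Cp = (USL − LSL) / (6σ̂) = (317.3 − 282.0) / (6 × 8.346) = 35.3000 / 50.0760 = 0.7049

0.70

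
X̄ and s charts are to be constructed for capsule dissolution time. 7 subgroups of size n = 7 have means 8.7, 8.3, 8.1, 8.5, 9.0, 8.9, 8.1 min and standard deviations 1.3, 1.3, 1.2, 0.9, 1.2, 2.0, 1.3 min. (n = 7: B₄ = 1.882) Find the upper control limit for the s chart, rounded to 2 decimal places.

s̄ = (1.3 + 1.3 + 1.2 + 0.9 + 1.2 + 2.0 + 1.3) / 7 = 1.3143
UCL_s = B₄·s̄ = 1.882 × 1.3143 = 2.4735

2.47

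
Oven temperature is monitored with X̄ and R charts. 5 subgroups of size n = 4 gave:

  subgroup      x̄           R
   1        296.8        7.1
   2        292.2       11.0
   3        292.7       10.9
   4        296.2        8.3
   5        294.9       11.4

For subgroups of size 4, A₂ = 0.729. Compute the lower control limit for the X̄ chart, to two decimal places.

287.46

X̄̄ = (296.8 + 292.2 + 292.7 + 296.2 + 294.9) / 5 = 1472.8000 / 5 = 294.5600
R̄ = (7.1 + 11.0 + 10.9 + 8.3 + 11.4) / 5 = 48.7000 / 5 = 9.7400
LCL = X̄̄ − A₂·R̄ = 294.5600 − 0.729 × 9.7400 = 287.4595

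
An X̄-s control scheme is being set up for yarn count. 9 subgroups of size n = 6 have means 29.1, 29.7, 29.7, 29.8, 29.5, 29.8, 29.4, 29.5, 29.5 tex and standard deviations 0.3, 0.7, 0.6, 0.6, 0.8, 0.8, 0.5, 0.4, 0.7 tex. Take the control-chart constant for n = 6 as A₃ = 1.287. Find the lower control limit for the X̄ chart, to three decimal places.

X̄̄ = (29.1 + 29.7 + 29.7 + 29.8 + 29.5 + 29.8 + 29.4 + 29.5 + 29.5) / 9 = 29.5556
s̄ = (0.3 + 0.7 + 0.6 + 0.6 + 0.8 + 0.8 + 0.5 + 0.4 + 0.7) / 9 = 0.6000
LCL = X̄̄ − A₃·s̄ = 29.5556 − 1.287 × 0.6000 = 28.7834

28.783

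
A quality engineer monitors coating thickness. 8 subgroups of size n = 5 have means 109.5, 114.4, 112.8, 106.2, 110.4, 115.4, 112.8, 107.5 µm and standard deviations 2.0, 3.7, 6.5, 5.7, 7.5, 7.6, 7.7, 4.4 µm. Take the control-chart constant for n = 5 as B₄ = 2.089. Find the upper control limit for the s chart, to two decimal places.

11.78

s̄ = (2.0 + 3.7 + 6.5 + 5.7 + 7.5 + 7.6 + 7.7 + 4.4) / 8 = 5.6375
UCL_s = B₄·s̄ = 2.089 × 5.6375 = 11.7767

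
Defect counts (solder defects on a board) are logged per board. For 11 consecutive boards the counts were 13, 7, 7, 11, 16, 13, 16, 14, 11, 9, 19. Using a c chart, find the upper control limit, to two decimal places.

c̄ = (13 + 7 + 7 + 11 + 16 + 13 + 16 + 14 + 11 + 9 + 19) / 11 = 136 / 11 = 12.3636
UCL = c̄ + 3√c̄ = 12.3636 + 3 × √12.3636 = 12.3636 + 3 × 3.5162 = 22.9122

22.91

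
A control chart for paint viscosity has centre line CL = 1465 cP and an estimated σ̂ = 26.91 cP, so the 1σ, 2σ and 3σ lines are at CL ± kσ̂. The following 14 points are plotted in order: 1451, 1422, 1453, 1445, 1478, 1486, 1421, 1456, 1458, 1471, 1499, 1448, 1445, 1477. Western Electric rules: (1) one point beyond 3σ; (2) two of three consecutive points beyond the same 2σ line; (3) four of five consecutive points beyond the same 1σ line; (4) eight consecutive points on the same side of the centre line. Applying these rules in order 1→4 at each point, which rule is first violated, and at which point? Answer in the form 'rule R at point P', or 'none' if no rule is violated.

Zone of each point (C = within 1σ̂, B = 1σ̂–2σ̂, A = 2σ̂–3σ̂, * = beyond 3σ̂; sign = side of CL): 1:-C, 2:-B, 3:-C, 4:-C, 5:+C, 6:+C, 7:-B, 8:-C, 9:-C, 10:+C, 11:+B, 12:-C, 13:-C, 14:+C
No rule fires across all 14 points.

none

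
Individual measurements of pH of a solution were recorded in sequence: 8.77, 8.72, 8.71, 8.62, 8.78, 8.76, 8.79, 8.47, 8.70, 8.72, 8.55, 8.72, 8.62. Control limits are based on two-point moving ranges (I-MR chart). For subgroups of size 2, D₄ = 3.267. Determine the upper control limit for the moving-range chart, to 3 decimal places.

0.373

Moving ranges: 0.05, 0.01, 0.09, 0.16, 0.02, 0.03, 0.32, 0.23, 0.02, 0.17, 0.17, 0.10; M̄R̄ = 1.3700 / 12 = 0.1142
UCL_MR = D₄·M̄R̄ = 3.267 × 0.1142 = 0.3730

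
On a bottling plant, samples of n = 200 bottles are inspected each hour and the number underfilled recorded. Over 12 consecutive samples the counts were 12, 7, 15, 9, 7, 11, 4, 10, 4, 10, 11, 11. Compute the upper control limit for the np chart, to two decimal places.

p̄ = Σdᵢ / (k·n) = 111 / (12 × 200) = 0.04625
UCL = np̄ + 3·√(np̄(1−p̄)) = 9.2500 + 3 × √(9.2500×0.95375) = 9.2500 + 3 × 2.9702 = 18.1607

18.16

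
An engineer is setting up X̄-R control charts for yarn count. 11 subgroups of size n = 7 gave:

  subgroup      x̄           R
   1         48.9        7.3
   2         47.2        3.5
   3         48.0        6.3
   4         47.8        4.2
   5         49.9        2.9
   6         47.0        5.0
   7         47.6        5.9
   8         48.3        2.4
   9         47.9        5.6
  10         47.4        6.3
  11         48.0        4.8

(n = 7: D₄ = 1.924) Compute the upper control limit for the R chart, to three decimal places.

R̄ = (7.3 + 3.5 + 6.3 + 4.2 + 2.9 + 5.0 + 5.9 + 2.4 + 5.6 + 6.3 + 4.8) / 11 = 54.2000 / 11 = 4.9273
UCL_R = D₄·R̄ = 1.924 × 4.9273 = 9.4801

9.480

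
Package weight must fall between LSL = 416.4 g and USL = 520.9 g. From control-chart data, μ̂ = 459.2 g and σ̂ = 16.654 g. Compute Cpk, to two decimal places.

Cpu = (USL − μ̂) / (3σ̂) = (520.9 − 459.2) / (3 × 16.654) = 1.2349; Cpl = (μ̂ − LSL) / (3σ̂) = (459.2 − 416.4) / (3 × 16.654) = 0.8567; Cpk = min(Cpu, Cpl) = 0.8567

0.86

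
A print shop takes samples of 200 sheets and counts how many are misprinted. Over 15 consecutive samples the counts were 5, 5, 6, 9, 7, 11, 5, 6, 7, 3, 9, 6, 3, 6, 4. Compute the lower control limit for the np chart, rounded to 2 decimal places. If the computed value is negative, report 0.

0.00

p̄ = Σdᵢ / (k·n) = 92 / (15 × 200) = 0.03067
LCL = np̄ − 3·√(np̄(1−p̄)) = 6.1333 − 3 × 2.4383 = -1.1815 → 0 (negative, so LCL = 0)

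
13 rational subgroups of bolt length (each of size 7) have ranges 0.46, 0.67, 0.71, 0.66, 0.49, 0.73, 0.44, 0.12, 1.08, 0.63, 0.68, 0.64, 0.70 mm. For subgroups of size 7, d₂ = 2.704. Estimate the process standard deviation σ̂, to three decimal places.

R̄ = (0.46 + 0.67 + 0.71 + 0.66 + 0.49 + 0.73 + 0.44 + 0.12 + 1.08 + 0.63 + 0.68 + 0.64 + 0.70) / 13 = 0.6162
σ̂ = R̄ / d₂ = 0.6162 / 2.704 = 0.2279

0.228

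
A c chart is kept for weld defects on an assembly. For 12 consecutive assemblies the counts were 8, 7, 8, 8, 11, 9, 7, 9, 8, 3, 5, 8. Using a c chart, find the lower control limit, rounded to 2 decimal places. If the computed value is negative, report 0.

c̄ = (8 + 7 + 8 + 8 + 11 + 9 + 7 + 9 + 8 + 3 + 5 + 8) / 12 = 91 / 12 = 7.5833
LCL = c̄ − 3√c̄ = 7.5833 − 3 × 2.7538 = -0.6780 → 0 (cannot be negative)

0.00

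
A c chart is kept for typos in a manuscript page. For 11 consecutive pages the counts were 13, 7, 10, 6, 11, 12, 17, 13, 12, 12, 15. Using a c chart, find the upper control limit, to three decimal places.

21.870

c̄ = (13 + 7 + 10 + 6 + 11 + 12 + 17 + 13 + 12 + 12 + 15) / 11 = 128 / 11 = 11.6364
UCL = c̄ + 3√c̄ = 11.6364 + 3 × √11.6364 = 11.6364 + 3 × 3.4112 = 21.8700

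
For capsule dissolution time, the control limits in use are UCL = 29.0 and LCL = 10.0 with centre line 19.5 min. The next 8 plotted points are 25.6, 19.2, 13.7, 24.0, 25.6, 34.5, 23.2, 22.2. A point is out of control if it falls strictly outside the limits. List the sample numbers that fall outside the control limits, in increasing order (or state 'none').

6

Compare each point to [10.0, 29.0]: sample 6 = 34.5 > UCL.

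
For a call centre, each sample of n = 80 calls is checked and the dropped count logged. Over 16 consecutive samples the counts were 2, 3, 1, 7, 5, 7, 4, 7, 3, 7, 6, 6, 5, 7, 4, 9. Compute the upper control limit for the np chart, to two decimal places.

11.80

p̄ = Σdᵢ / (k·n) = 83 / (16 × 80) = 0.06484
UCL = np̄ + 3·√(np̄(1−p̄)) = 5.1875 + 3 × √(5.1875×0.93516) = 5.1875 + 3 × 2.2025 = 11.7951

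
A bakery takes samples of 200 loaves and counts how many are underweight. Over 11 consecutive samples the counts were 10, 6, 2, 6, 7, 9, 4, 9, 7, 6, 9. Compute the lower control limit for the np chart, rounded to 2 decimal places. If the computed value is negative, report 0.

p̄ = Σdᵢ / (k·n) = 75 / (11 × 200) = 0.03409
LCL = np̄ − 3·√(np̄(1−p̄)) = 6.8182 − 3 × 2.5663 = -0.8806 → 0 (negative, so LCL = 0)

0.00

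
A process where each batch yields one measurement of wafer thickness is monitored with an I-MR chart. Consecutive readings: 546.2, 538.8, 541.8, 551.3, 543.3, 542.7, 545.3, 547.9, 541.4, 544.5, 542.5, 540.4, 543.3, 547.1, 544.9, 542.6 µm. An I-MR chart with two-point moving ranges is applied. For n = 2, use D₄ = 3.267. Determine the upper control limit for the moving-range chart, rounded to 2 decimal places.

Moving ranges: 7.4, 3.0, 9.5, 8.0, 0.6, 2.6, 2.6, 6.5, 3.1, 2.0, 2.1, 2.9, 3.8, 2.2, 2.3; M̄R̄ = 58.6000 / 15 = 3.9067
UCL_MR = D₄·M̄R̄ = 3.267 × 3.9067 = 12.7631

12.76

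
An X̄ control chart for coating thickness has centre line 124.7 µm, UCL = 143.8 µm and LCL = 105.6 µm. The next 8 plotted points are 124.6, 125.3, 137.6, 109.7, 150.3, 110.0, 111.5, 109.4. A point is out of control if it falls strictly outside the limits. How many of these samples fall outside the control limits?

Compare each point to [105.6, 143.8]: sample 5 = 150.3 > UCL.

1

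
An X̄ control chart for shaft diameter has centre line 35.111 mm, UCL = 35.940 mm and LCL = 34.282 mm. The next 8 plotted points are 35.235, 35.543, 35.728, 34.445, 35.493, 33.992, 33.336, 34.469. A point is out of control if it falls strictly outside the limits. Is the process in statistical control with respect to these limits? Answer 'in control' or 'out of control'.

Compare each point to [34.282, 35.940]: sample 6 = 33.992 < LCL; sample 7 = 33.336 < LCL.

out of control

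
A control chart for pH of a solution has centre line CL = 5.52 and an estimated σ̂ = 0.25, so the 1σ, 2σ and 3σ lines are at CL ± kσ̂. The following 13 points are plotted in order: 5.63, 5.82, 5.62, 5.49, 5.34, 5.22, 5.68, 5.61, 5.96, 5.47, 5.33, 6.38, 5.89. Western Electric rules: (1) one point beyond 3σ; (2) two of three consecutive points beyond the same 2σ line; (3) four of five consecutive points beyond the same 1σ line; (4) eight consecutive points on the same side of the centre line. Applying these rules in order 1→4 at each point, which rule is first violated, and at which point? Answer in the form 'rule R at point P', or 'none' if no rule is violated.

rule 1 at point 12

Zone of each point (C = within 1σ̂, B = 1σ̂–2σ̂, A = 2σ̂–3σ̂, * = beyond 3σ̂; sign = side of CL): 1:+C, 2:+B, 3:+C, 4:-C, 5:-C, 6:-B, 7:+C, 8:+C, 9:+B, 10:-C, 11:-C, 12:+*, 13:+B
Rule 1 (one point beyond the 3σ limits) is satisfied at point 12.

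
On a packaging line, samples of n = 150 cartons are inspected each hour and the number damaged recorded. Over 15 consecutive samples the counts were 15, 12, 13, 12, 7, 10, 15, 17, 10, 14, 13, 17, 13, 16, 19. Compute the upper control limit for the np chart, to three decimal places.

24.060

p̄ = Σdᵢ / (k·n) = 203 / (15 × 150) = 0.09022
UCL = np̄ + 3·√(np̄(1−p̄)) = 13.5333 + 3 × √(13.5333×0.90978) = 13.5333 + 3 × 3.5089 = 24.0600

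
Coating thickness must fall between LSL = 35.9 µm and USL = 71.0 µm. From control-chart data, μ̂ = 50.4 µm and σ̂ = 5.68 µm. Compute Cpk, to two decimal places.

Cpu = (USL − μ̂) / (3σ̂) = (71.0 − 50.4) / (3 × 5.68) = 1.2089; Cpl = (μ̂ − LSL) / (3σ̂) = (50.4 − 35.9) / (3 × 5.68) = 0.8509; Cpk = min(Cpu, Cpl) = 0.8509

0.85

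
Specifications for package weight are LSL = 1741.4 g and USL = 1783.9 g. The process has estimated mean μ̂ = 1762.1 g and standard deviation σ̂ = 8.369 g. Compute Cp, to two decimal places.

Cp = (USL − LSL) / (6σ̂) = (1783.9 − 1741.4) / (6 × 8.369) = 42.5000 / 50.2140 = 0.8464

0.85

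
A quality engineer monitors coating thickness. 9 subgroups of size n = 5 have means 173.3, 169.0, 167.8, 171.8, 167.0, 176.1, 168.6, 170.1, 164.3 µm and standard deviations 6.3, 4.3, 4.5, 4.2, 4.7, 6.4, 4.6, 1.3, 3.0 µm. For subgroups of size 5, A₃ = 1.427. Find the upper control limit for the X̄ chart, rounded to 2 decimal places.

X̄̄ = (173.3 + 169.0 + 167.8 + 171.8 + 167.0 + 176.1 + 168.6 + 170.1 + 164.3) / 9 = 169.7778
s̄ = (6.3 + 4.3 + 4.5 + 4.2 + 4.7 + 6.4 + 4.6 + 1.3 + 3.0) / 9 = 4.3667
UCL = X̄̄ + A₃·s̄ = 169.7778 + 1.427 × 4.3667 = 176.0090

176.01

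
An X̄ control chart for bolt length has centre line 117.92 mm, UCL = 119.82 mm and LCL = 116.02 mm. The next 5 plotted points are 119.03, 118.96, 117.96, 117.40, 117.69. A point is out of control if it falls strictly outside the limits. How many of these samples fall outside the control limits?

0

All 5 points lie within [116.02, 119.82].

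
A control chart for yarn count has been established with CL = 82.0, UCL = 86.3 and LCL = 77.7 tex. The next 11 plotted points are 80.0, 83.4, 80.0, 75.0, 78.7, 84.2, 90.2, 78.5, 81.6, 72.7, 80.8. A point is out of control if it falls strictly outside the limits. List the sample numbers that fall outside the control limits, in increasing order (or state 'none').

Compare each point to [77.7, 86.3]: sample 4 = 75.0 < LCL; sample 7 = 90.2 > UCL; sample 10 = 72.7 < LCL.

4, 7, 10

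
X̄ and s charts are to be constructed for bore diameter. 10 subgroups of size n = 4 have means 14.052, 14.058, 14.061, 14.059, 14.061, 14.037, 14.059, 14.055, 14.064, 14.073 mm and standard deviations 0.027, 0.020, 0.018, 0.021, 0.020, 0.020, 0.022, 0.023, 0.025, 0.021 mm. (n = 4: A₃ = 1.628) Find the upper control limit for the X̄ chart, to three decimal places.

X̄̄ = (14.052 + 14.058 + 14.061 + 14.059 + 14.061 + 14.037 + 14.059 + 14.055 + 14.064 + 14.073) / 10 = 14.0579
s̄ = (0.027 + 0.020 + 0.018 + 0.021 + 0.020 + 0.020 + 0.022 + 0.023 + 0.025 + 0.021) / 10 = 0.0217
UCL = X̄̄ + A₃·s̄ = 14.0579 + 1.628 × 0.0217 = 14.0932

14.093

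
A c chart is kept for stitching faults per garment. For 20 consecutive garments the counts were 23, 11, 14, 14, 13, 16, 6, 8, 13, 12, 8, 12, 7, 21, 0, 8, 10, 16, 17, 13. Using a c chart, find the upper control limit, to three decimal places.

c̄ = (23 + 11 + 14 + 14 + 13 + 16 + 6 + 8 + 13 + 12 + 8 + 12 + 7 + 21 + 0 + 8 + 10 + 16 + 17 + 13) / 20 = 242 / 20 = 12.1000
UCL = c̄ + 3√c̄ = 12.1000 + 3 × √12.1000 = 12.1000 + 3 × 3.4785 = 22.5355

22.536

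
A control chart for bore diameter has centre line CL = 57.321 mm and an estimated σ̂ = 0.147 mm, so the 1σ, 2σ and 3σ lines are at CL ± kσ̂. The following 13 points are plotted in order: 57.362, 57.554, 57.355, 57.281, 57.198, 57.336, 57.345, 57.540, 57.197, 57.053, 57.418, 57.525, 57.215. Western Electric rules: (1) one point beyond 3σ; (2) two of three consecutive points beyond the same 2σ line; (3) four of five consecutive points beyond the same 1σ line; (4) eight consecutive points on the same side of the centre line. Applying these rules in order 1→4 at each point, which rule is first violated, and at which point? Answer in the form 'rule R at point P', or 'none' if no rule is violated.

Zone of each point (C = within 1σ̂, B = 1σ̂–2σ̂, A = 2σ̂–3σ̂, * = beyond 3σ̂; sign = side of CL): 1:+C, 2:+B, 3:+C, 4:-C, 5:-C, 6:+C, 7:+C, 8:+B, 9:-C, 10:-B, 11:+C, 12:+B, 13:-C
No rule fires across all 13 points.

none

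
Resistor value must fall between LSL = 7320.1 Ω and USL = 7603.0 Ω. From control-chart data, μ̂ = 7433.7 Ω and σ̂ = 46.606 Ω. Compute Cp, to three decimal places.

Cp = (USL − LSL) / (6σ̂) = (7603.0 − 7320.1) / (6 × 46.606) = 282.9000 / 279.6360 = 1.0117

1.012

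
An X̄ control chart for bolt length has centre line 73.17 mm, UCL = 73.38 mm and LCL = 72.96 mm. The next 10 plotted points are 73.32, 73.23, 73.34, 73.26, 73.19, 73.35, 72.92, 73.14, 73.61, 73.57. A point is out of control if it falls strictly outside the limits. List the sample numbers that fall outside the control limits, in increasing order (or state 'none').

7, 9, 10

Compare each point to [72.96, 73.38]: sample 7 = 72.92 < LCL; sample 9 = 73.61 > UCL; sample 10 = 73.57 > UCL.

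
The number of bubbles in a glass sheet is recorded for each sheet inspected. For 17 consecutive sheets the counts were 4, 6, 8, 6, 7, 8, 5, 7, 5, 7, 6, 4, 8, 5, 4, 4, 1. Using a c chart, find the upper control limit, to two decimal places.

12.68

c̄ = (4 + 6 + 8 + 6 + 7 + 8 + 5 + 7 + 5 + 7 + 6 + 4 + 8 + 5 + 4 + 4 + 1) / 17 = 95 / 17 = 5.5882
UCL = c̄ + 3√c̄ = 5.5882 + 3 × √5.5882 = 5.5882 + 3 × 2.3639 = 12.6801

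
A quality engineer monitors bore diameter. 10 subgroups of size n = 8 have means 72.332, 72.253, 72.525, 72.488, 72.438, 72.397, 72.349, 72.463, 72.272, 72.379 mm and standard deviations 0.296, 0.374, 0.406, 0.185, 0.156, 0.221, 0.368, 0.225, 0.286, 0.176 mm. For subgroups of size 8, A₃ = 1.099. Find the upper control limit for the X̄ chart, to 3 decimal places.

72.686

X̄̄ = (72.332 + 72.253 + 72.525 + 72.488 + 72.438 + 72.397 + 72.349 + 72.463 + 72.272 + 72.379) / 10 = 72.3896
s̄ = (0.296 + 0.374 + 0.406 + 0.185 + 0.156 + 0.221 + 0.368 + 0.225 + 0.286 + 0.176) / 10 = 0.2693
UCL = X̄̄ + A₃·s̄ = 72.3896 + 1.099 × 0.2693 = 72.6856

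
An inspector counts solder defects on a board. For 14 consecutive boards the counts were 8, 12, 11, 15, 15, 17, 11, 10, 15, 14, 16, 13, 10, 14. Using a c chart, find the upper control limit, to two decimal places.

c̄ = (8 + 12 + 11 + 15 + 15 + 17 + 11 + 10 + 15 + 14 + 16 + 13 + 10 + 14) / 14 = 181 / 14 = 12.9286
UCL = c̄ + 3√c̄ = 12.9286 + 3 × √12.9286 = 12.9286 + 3 × 3.5956 = 23.7155

23.72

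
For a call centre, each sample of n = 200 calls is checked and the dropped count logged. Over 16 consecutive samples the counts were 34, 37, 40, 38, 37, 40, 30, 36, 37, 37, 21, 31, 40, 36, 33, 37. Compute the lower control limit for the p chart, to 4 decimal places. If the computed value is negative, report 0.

0.0954

p̄ = Σdᵢ / (k·n) = 564 / (16 × 200) = 0.17625
LCL = p̄ − 3·√(p̄(1−p̄)/n) = 0.17625 − 3 × 0.02694 = 0.09542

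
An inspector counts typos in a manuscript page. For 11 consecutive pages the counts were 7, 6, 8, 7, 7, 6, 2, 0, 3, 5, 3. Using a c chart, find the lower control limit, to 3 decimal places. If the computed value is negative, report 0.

c̄ = (7 + 6 + 8 + 7 + 7 + 6 + 2 + 0 + 3 + 5 + 3) / 11 = 54 / 11 = 4.9091
LCL = c̄ − 3√c̄ = 4.9091 − 3 × 2.2156 = -1.7378 → 0 (cannot be negative)

0.000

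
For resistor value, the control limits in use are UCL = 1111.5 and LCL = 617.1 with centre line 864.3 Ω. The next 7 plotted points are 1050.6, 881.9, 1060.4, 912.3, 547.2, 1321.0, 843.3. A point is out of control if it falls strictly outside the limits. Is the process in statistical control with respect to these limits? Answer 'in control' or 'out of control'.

out of control

Compare each point to [617.1, 1111.5]: sample 5 = 547.2 < LCL; sample 6 = 1321.0 > UCL.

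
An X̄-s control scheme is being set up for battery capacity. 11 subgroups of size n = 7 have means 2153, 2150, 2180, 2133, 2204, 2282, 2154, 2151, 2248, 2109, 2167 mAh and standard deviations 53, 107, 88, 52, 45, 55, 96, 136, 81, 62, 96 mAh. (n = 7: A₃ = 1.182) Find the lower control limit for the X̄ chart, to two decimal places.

2081.95

X̄̄ = (2153 + 2150 + 2180 + 2133 + 2204 + 2282 + 2154 + 2151 + 2248 + 2109 + 2167) / 11 = 2175.5455
s̄ = (53 + 107 + 88 + 52 + 45 + 55 + 96 + 136 + 81 + 62 + 96) / 11 = 79.1818
LCL = X̄̄ − A₃·s̄ = 2175.5455 − 1.182 × 79.1818 = 2081.9525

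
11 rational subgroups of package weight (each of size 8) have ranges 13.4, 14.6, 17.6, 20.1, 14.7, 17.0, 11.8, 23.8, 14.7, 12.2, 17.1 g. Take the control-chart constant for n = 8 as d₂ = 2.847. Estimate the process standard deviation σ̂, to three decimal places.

R̄ = (13.4 + 14.6 + 17.6 + 20.1 + 14.7 + 17.0 + 11.8 + 23.8 + 14.7 + 12.2 + 17.1) / 11 = 16.0909
σ̂ = R̄ / d₂ = 16.0909 / 2.847 = 5.6519

5.652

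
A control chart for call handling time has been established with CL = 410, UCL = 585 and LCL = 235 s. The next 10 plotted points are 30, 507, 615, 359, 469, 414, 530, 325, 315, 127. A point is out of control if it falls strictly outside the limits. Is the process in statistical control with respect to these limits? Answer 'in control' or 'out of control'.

out of control

Compare each point to [235, 585]: sample 1 = 30 < LCL; sample 3 = 615 > UCL; sample 10 = 127 < LCL.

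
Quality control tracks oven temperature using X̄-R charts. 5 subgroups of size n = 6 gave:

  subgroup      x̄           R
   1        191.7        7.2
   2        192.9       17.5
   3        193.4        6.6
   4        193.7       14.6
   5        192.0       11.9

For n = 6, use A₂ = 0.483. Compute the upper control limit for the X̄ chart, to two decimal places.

X̄̄ = (191.7 + 192.9 + 193.4 + 193.7 + 192.0) / 5 = 963.7000 / 5 = 192.7400
R̄ = (7.2 + 17.5 + 6.6 + 14.6 + 11.9) / 5 = 57.8000 / 5 = 11.5600
UCL = X̄̄ + A₂·R̄ = 192.7400 + 0.483 × 11.5600 = 198.3235

198.32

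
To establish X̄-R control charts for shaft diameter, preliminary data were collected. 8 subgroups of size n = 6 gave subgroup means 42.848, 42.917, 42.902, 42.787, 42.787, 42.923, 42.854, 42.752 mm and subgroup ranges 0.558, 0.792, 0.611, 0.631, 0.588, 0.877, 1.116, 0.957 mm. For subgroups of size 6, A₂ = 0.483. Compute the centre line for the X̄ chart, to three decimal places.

X̄̄ = (42.848 + 42.917 + 42.902 + 42.787 + 42.787 + 42.923 + 42.854 + 42.752) / 8 = 342.7700 / 8 = 42.8462
CL = X̄̄ = 42.8462

42.846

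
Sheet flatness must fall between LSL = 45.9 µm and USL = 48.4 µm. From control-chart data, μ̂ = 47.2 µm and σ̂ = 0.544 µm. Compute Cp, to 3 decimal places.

Cp = (USL − LSL) / (6σ̂) = (48.4 − 45.9) / (6 × 0.544) = 2.5000 / 3.2640 = 0.7659

0.766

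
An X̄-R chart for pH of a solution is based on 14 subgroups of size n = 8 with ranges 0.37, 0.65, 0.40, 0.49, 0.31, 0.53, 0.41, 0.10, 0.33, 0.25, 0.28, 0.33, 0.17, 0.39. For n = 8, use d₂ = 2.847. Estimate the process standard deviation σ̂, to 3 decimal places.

R̄ = (0.37 + 0.65 + 0.40 + 0.49 + 0.31 + 0.53 + 0.41 + 0.10 + 0.33 + 0.25 + 0.28 + 0.33 + 0.17 + 0.39) / 14 = 0.3579
σ̂ = R̄ / d₂ = 0.3579 / 2.847 = 0.1257

0.126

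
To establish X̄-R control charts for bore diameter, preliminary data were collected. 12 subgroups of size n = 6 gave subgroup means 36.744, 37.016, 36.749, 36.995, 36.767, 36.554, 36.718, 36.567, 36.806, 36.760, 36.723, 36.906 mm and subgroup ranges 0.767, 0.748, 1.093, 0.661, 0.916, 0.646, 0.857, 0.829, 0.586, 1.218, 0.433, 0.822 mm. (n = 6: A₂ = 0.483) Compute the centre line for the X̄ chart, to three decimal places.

X̄̄ = (36.744 + 37.016 + 36.749 + 36.995 + 36.767 + 36.554 + 36.718 + 36.567 + 36.806 + 36.760 + 36.723 + 36.906) / 12 = 441.3050 / 12 = 36.7754
CL = X̄̄ = 36.7754

36.775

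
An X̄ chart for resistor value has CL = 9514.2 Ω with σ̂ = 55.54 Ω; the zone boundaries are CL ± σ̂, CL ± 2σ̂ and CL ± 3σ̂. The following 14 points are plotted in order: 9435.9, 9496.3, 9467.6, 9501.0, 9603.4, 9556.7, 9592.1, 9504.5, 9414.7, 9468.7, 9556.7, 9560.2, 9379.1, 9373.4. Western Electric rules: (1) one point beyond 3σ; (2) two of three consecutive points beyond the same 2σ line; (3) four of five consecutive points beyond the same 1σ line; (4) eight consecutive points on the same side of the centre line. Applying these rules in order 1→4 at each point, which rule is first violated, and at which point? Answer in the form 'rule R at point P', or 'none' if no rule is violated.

rule 2 at point 14

Zone of each point (C = within 1σ̂, B = 1σ̂–2σ̂, A = 2σ̂–3σ̂, * = beyond 3σ̂; sign = side of CL): 1:-B, 2:-C, 3:-C, 4:-C, 5:+B, 6:+C, 7:+B, 8:-C, 9:-B, 10:-C, 11:+C, 12:+C, 13:-A, 14:-A
Rule 2 (two of three consecutive points beyond the same 2σ limit) is satisfied at point 14.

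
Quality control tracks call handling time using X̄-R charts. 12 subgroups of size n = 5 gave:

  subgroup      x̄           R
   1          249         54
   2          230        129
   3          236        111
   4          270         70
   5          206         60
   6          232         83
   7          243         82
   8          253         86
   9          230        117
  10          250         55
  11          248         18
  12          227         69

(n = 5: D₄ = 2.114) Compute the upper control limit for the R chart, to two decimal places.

R̄ = (54 + 129 + 111 + 70 + 60 + 83 + 82 + 86 + 117 + 55 + 18 + 69) / 12 = 934.0000 / 12 = 77.8333
UCL_R = D₄·R̄ = 2.114 × 77.8333 = 164.5397

164.54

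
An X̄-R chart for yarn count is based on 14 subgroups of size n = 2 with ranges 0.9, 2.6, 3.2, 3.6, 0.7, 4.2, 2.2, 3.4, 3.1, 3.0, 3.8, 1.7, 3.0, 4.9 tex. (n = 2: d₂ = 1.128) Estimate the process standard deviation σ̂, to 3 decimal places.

R̄ = (0.9 + 2.6 + 3.2 + 3.6 + 0.7 + 4.2 + 2.2 + 3.4 + 3.1 + 3.0 + 3.8 + 1.7 + 3.0 + 4.9) / 14 = 2.8786
σ̂ = R̄ / d₂ = 2.8786 / 1.128 = 2.5519

2.552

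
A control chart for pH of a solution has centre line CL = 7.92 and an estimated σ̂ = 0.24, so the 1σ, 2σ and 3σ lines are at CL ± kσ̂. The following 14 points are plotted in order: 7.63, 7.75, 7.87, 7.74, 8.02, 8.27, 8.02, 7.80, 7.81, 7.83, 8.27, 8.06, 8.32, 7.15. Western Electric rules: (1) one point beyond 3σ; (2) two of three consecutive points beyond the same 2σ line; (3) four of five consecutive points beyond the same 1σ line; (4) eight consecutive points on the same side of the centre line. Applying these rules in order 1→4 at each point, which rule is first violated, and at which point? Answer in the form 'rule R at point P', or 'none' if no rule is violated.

rule 1 at point 14

Zone of each point (C = within 1σ̂, B = 1σ̂–2σ̂, A = 2σ̂–3σ̂, * = beyond 3σ̂; sign = side of CL): 1:-B, 2:-C, 3:-C, 4:-C, 5:+C, 6:+B, 7:+C, 8:-C, 9:-C, 10:-C, 11:+B, 12:+C, 13:+B, 14:-*
Rule 1 (one point beyond the 3σ limits) is satisfied at point 14.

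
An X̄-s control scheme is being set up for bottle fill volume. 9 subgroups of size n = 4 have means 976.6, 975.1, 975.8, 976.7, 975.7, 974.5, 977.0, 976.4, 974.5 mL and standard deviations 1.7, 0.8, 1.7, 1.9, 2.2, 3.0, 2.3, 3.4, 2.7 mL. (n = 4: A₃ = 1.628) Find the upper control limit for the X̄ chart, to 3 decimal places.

X̄̄ = (976.6 + 975.1 + 975.8 + 976.7 + 975.7 + 974.5 + 977.0 + 976.4 + 974.5) / 9 = 975.8111
s̄ = (1.7 + 0.8 + 1.7 + 1.9 + 2.2 + 3.0 + 2.3 + 3.4 + 2.7) / 9 = 2.1889
UCL = X̄̄ + A₃·s̄ = 975.8111 + 1.628 × 2.1889 = 979.3746

979.375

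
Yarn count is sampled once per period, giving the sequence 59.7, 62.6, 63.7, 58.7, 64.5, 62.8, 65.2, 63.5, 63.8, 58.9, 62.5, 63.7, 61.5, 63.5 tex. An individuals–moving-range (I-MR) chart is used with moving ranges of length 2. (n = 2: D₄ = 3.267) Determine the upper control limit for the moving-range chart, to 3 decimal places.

Moving ranges: 2.9, 1.1, 5.0, 5.8, 1.7, 2.4, 1.7, 0.3, 4.9, 3.6, 1.2, 2.2, 2.0; M̄R̄ = 34.8000 / 13 = 2.6769
UCL_MR = D₄·M̄R̄ = 3.267 × 2.6769 = 8.7455

8.746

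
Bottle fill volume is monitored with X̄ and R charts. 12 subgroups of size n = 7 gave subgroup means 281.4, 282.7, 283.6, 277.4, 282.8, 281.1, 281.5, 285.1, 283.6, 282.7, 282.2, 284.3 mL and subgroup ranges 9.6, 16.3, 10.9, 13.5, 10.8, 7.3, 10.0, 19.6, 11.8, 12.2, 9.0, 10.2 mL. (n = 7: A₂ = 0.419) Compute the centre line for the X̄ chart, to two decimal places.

X̄̄ = (281.4 + 282.7 + 283.6 + 277.4 + 282.8 + 281.1 + 281.5 + 285.1 + 283.6 + 282.7 + 282.2 + 284.3) / 12 = 3388.4000 / 12 = 282.3667
CL = X̄̄ = 282.3667

282.37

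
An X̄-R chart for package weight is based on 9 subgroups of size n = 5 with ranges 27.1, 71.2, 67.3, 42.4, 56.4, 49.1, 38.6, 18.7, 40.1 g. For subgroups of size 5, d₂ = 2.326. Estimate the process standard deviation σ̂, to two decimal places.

19.63

R̄ = (27.1 + 71.2 + 67.3 + 42.4 + 56.4 + 49.1 + 38.6 + 18.7 + 40.1) / 9 = 45.6556
σ̂ = R̄ / d₂ = 45.6556 / 2.326 = 19.6284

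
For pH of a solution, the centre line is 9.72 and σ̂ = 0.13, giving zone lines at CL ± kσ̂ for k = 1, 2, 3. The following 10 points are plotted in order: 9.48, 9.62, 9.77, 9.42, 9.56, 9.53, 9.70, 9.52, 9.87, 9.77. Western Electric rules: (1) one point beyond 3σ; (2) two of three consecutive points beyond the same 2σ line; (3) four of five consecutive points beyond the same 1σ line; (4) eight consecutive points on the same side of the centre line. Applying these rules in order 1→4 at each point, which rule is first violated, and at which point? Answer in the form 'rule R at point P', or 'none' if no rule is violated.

Zone of each point (C = within 1σ̂, B = 1σ̂–2σ̂, A = 2σ̂–3σ̂, * = beyond 3σ̂; sign = side of CL): 1:-B, 2:-C, 3:+C, 4:-A, 5:-B, 6:-B, 7:-C, 8:-B, 9:+B, 10:+C
Rule 3 (four of five consecutive points beyond the same 1σ limit) is satisfied at point 8.

rule 3 at point 8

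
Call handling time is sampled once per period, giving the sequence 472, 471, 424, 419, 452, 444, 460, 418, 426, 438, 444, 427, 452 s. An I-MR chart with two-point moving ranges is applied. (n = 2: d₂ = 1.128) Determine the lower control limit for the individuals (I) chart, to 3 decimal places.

X̄ = (472 + 471 + 424 + 419 + 452 + 444 + 460 + 418 + 426 + 438 + 444 + 427 + 452) / 13 = 442.0769
Moving ranges: 1, 47, 5, 33, 8, 16, 42, 8, 12, 6, 17, 25; M̄R̄ = 220.0000 / 12 = 18.3333
LCL = X̄ − 3·M̄R̄/d₂ = 442.0769 − 3 × 18.3333 / 1.128 = 393.3181

393.318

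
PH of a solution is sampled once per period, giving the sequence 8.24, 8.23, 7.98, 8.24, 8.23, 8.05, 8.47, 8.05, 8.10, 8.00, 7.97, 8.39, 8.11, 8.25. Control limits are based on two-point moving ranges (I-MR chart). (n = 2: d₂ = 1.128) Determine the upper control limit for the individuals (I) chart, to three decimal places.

X̄ = (8.24 + 8.23 + 7.98 + 8.24 + 8.23 + 8.05 + 8.47 + 8.05 + 8.10 + 8.00 + 7.97 + 8.39 + 8.11 + 8.25) / 14 = 8.1650
Moving ranges: 0.01, 0.25, 0.26, 0.01, 0.18, 0.42, 0.42, 0.05, 0.10, 0.03, 0.42, 0.28, 0.14; M̄R̄ = 2.5700 / 13 = 0.1977
UCL = X̄ + 3·M̄R̄/d₂ = 8.1650 + 3 × 0.1977 / 1.128 = 8.6908

8.691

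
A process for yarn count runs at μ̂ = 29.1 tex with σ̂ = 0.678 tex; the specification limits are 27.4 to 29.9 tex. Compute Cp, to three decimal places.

Cp = (USL − LSL) / (6σ̂) = (29.9 − 27.4) / (6 × 0.678) = 2.5000 / 4.0680 = 0.6146

0.615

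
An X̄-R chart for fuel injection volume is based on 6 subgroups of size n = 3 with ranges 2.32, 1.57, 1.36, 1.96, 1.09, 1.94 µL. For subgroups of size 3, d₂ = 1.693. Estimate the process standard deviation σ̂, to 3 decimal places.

R̄ = (2.32 + 1.57 + 1.36 + 1.96 + 1.09 + 1.94) / 6 = 1.7067
σ̂ = R̄ / d₂ = 1.7067 / 1.693 = 1.0081

1.008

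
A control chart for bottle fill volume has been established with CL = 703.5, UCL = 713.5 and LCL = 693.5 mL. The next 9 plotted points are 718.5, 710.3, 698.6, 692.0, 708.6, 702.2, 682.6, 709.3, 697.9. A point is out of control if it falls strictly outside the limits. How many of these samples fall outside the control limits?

3

Compare each point to [693.5, 713.5]: sample 1 = 718.5 > UCL; sample 4 = 692.0 < LCL; sample 7 = 682.6 < LCL.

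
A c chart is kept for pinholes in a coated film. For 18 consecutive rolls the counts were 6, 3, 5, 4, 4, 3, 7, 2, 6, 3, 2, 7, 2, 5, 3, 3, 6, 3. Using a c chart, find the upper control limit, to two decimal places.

c̄ = (6 + 3 + 5 + 4 + 4 + 3 + 7 + 2 + 6 + 3 + 2 + 7 + 2 + 5 + 3 + 3 + 6 + 3) / 18 = 74 / 18 = 4.1111
UCL = c̄ + 3√c̄ = 4.1111 + 3 × √4.1111 = 4.1111 + 3 × 2.0276 = 10.1939

10.19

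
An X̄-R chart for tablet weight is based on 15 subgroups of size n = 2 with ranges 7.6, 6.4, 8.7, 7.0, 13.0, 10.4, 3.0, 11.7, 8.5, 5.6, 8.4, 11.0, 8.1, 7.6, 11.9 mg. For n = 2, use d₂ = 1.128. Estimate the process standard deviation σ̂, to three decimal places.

7.618

R̄ = (7.6 + 6.4 + 8.7 + 7.0 + 13.0 + 10.4 + 3.0 + 11.7 + 8.5 + 5.6 + 8.4 + 11.0 + 8.1 + 7.6 + 11.9) / 15 = 8.5933
σ̂ = R̄ / d₂ = 8.5933 / 1.128 = 7.6182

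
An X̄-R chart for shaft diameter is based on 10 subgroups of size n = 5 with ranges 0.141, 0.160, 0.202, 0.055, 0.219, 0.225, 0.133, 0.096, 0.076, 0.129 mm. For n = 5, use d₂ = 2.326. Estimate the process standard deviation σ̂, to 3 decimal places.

R̄ = (0.141 + 0.160 + 0.202 + 0.055 + 0.219 + 0.225 + 0.133 + 0.096 + 0.076 + 0.129) / 10 = 0.1436
σ̂ = R̄ / d₂ = 0.1436 / 2.326 = 0.0617

0.062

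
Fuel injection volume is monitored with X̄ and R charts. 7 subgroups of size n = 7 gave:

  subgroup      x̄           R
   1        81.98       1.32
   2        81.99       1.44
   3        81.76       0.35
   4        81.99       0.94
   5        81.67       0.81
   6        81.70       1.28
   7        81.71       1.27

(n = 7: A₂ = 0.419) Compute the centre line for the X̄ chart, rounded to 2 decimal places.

X̄̄ = (81.98 + 81.99 + 81.76 + 81.99 + 81.67 + 81.70 + 81.71) / 7 = 572.8000 / 7 = 81.8286
CL = X̄̄ = 81.8286

81.83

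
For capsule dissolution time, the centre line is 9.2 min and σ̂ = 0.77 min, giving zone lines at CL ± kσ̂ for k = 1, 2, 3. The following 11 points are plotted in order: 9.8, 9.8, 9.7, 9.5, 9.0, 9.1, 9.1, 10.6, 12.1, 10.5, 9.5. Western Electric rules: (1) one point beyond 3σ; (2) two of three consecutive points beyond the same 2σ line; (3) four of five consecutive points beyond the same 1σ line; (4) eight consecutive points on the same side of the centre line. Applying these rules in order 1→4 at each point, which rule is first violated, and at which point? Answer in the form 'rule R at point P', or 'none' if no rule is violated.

rule 1 at point 9

Zone of each point (C = within 1σ̂, B = 1σ̂–2σ̂, A = 2σ̂–3σ̂, * = beyond 3σ̂; sign = side of CL): 1:+C, 2:+C, 3:+C, 4:+C, 5:-C, 6:-C, 7:-C, 8:+B, 9:+*, 10:+B, 11:+C
Rule 1 (one point beyond the 3σ limits) is satisfied at point 9.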